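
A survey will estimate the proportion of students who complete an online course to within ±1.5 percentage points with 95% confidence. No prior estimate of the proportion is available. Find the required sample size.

4269

For a proportion with margin E = 0.015 at 95% confidence, z = 1.960.
With no prior estimate, use p = 0.5, which maximizes p(1−p) at 0.25.
n = 0.25 × (z/E)² = 0.25 × (1.960/0.015)² = 4268.44
Round up: n = 4269.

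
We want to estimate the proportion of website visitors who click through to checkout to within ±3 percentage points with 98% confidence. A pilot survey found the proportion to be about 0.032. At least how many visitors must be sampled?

For a proportion with margin E = 0.03 at 98% confidence, z = 2.326.
n = p̂(1−p̂)(z/E)² = 0.032 × 0.968 × (2.326/0.03)² = 186.21
Round up: n = 187.

187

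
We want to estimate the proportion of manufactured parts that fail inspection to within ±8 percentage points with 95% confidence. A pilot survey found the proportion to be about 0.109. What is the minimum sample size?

59

For a proportion with margin E = 0.08 at 95% confidence, z = 1.960.
n = p̂(1−p̂)(z/E)² = 0.109 × 0.891 × (1.960/0.08)² = 58.30
Round up: n = 59.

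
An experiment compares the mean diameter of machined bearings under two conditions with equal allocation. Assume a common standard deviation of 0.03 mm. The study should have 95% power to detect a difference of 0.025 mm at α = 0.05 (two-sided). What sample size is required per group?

For two equal groups, n per group = 2·((z_{α/2} + z_β)·σ/δ)².
z_{α/2} = 1.960; z_β = 1.645 (power 95%).
n = 2 × (3.605 × 0.03 / 0.025)² = 2 × 18.71 = 37.42
Round up: n = 38 per group.

38 per group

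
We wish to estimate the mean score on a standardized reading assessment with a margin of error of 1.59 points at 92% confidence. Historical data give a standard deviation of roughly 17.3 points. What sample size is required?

For a mean, the margin of error is E = z·σ/√n, so n = (zσ/E)².
At 92% confidence, z = 1.751.
n = (1.751 × 17.3 / 1.59)² = 362.97
Round up: n = 363.

363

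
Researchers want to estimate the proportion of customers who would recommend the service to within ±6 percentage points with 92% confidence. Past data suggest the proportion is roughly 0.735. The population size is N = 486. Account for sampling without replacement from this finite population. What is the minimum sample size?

124

For a proportion with margin E = 0.06 at 92% confidence, z = 1.751.
n = p̂(1−p̂)(z/E)² = 0.735 × 0.265 × (1.751/0.06)² = 165.88 — call this n₀.
Finite-population correction with N = 486: n = n₀ / (1 + (n₀−1)/N) = 165.88 / 1.339 = 123.88
Round up: n = 124.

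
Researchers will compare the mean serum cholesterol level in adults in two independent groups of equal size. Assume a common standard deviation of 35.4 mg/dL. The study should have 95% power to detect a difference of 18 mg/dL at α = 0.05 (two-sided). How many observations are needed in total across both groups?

For two equal groups, n per group = 2·((z_{α/2} + z_β)·σ/δ)².
z_{α/2} = 1.960; z_β = 1.645 (power 95%).
n = 2 × (3.605 × 35.4 / 18)² = 2 × 50.27 = 100.54
Round up: n = 101 per group.
Total across both groups: 2 × 101 = 202.

202 total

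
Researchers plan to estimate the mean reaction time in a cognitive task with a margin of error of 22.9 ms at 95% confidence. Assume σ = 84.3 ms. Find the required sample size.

For a mean, the margin of error is E = z·σ/√n, so n = (zσ/E)².
At 95% confidence, z = 1.960.
n = (1.960 × 84.3 / 22.9)² = 52.06
Round up: n = 53.

53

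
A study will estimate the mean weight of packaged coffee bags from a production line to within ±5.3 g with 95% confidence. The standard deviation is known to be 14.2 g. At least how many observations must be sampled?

For a mean, the margin of error is E = z·σ/√n, so n = (zσ/E)².
At 95% confidence, z = 1.960.
n = (1.960 × 14.2 / 5.3)² = 27.58
Round up: n = 28.

28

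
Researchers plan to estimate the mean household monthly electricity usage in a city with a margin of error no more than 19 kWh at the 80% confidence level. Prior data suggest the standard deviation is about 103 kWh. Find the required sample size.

For a mean, the margin of error is E = z·σ/√n, so n = (zσ/E)².
At 80% confidence, z = 1.282.
n = (1.282 × 103 / 19)² = 48.30
Round up: n = 49.

49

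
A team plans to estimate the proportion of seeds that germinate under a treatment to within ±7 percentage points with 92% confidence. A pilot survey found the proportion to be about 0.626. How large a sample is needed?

147

For a proportion with margin E = 0.07 at 92% confidence, z = 1.751.
n = p̂(1−p̂)(z/E)² = 0.626 × 0.374 × (1.751/0.07)² = 146.49
Round up: n = 147.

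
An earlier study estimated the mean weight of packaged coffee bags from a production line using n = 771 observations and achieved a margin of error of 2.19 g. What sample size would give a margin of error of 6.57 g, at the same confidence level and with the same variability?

Margin of error scales as 1/√n, so n₂ = n₁·(E₁/E₂)².
n₂ = 771 × (2.19/6.57)² = 771 × 0.1111 = 85.66
Round up: n₂ = 86.

86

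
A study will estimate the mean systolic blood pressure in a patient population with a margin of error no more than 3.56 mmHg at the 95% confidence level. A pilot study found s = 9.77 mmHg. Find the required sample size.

For a mean, the margin of error is E = z·σ/√n, so n = (zσ/E)².
At 95% confidence, z = 1.960.
n = (1.960 × 9.77 / 3.56)² = 28.93
Round up: n = 29.

29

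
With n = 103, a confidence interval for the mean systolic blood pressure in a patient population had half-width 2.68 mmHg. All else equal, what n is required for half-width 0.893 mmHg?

Margin of error scales as 1/√n, so n₂ = n₁·(E₁/E₂)².
n₂ = 103 × (2.68/0.893)² = 103 × 9.007 = 927.72
Round up: n₂ = 928.

928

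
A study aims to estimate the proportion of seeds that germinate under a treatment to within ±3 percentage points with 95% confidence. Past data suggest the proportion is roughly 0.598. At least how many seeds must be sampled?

For a proportion with margin E = 0.03 at 95% confidence, z = 1.960.
n = p̂(1−p̂)(z/E)² = 0.598 × 0.402 × (1.960/0.03)² = 1026.12
Round up: n = 1027.

1027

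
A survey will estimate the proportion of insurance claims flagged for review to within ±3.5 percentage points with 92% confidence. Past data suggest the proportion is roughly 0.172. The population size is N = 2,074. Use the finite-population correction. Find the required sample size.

For a proportion with margin E = 0.035 at 92% confidence, z = 1.751.
n = p̂(1−p̂)(z/E)² = 0.172 × 0.828 × (1.751/0.035)² = 356.45 — call this n₀.
Finite-population correction with N = 2,074: n = n₀ / (1 + (n₀−1)/N) = 356.45 / 1.171 = 304.40
Round up: n = 305.

305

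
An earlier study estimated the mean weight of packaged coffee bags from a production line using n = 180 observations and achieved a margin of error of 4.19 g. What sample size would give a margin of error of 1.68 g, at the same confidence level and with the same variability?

Margin of error scales as 1/√n, so n₂ = n₁·(E₁/E₂)².
n₂ = 180 × (4.19/1.68)² = 180 × 6.22 = 1119.60
Round up: n₂ = 1120.

1120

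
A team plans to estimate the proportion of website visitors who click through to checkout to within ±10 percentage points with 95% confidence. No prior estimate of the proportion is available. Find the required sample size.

For a proportion with margin E = 0.1 at 95% confidence, z = 1.960.
With no prior estimate, use p = 0.5, which maximizes p(1−p) at 0.25.
n = 0.25 × (z/E)² = 0.25 × (1.960/0.1)² = 96.04
Round up: n = 97.

97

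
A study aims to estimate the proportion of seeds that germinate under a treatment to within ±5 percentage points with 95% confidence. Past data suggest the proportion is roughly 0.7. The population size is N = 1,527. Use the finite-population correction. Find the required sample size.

For a proportion with margin E = 0.05 at 95% confidence, z = 1.960.
n = p̂(1−p̂)(z/E)² = 0.7 × 0.3 × (1.960/0.05)² = 322.69 — call this n₀.
Finite-population correction with N = 1,527: n = n₀ / (1 + (n₀−1)/N) = 322.69 / 1.211 = 266.47
Round up: n = 267.

267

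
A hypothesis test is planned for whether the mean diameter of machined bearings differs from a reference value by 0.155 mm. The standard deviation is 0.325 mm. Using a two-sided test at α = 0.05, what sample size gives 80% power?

For a one-sample z-test, n = ((z_{α/2} + z_β)·σ/δ)².
z_{α/2} = 1.960 (two-sided α = 0.05); z_β = 0.842 (power 80% → β = 0.2).
n = (2.802 × 0.325 / 0.155)² = 34.52
Round up: n = 35.

35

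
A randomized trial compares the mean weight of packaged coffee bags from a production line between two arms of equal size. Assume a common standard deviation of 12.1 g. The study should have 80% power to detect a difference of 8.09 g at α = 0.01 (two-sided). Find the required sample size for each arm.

For two equal groups, n per group = 2·((z_{α/2} + z_β)·σ/δ)².
z_{α/2} = 2.576; z_β = 0.842 (power 80%).
n = 2 × (3.418 × 12.1 / 8.09)² = 2 × 26.13 = 52.26
Round up: n = 53 per group.

53 per group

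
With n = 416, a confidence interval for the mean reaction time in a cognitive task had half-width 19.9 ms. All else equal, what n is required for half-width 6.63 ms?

n = 3748

Margin of error scales as 1/√n, so n₂ = n₁·(E₁/E₂)².
n₂ = 416 × (19.9/6.63)² = 416 × 9.009 = 3747.74
Round up: n₂ = 3748.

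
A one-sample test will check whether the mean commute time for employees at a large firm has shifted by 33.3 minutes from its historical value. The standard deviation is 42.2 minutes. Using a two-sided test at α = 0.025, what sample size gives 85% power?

For a one-sample z-test, n = ((z_{α/2} + z_β)·σ/δ)².
z_{α/2} = 2.241 (two-sided α = 0.025); z_β = 1.036 (power 85% → β = 0.15).
n = (3.277 × 42.2 / 33.3)² = 17.25
Round up: n = 18.

18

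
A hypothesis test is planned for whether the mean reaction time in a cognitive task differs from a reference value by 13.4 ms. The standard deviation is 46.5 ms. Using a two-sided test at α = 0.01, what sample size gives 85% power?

n = 158

For a one-sample z-test, n = ((z_{α/2} + z_β)·σ/δ)².
z_{α/2} = 2.576 (two-sided α = 0.01); z_β = 1.036 (power 85% → β = 0.15).
n = (3.612 × 46.5 / 13.4)² = 157.11
Round up: n = 158.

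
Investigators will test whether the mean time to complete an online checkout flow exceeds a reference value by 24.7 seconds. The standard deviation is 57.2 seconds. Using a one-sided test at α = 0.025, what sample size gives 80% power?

43

For a one-sample z-test, n = ((z_α + z_β)·σ/δ)².
z_α = 1.960 (one-sided α = 0.025); z_β = 0.842 (power 80% → β = 0.2).
n = (2.802 × 57.2 / 24.7)² = 42.11
Round up: n = 43.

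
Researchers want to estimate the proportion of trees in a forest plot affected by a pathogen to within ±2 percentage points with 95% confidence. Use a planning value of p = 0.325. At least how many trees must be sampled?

For a proportion with margin E = 0.02 at 95% confidence, z = 1.960.
n = p̂(1−p̂)(z/E)² = 0.325 × 0.675 × (1.960/0.02)² = 2106.88
Round up: n = 2107.

n = 2107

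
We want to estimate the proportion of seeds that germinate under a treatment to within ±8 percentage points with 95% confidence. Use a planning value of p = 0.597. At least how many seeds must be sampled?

For a proportion with margin E = 0.08 at 95% confidence, z = 1.960.
n = p̂(1−p̂)(z/E)² = 0.597 × 0.403 × (1.960/0.08)² = 144.41
Round up: n = 145.

n = 145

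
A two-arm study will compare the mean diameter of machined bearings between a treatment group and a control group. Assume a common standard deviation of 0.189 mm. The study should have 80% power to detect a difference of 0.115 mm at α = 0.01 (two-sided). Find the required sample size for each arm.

For two equal groups, n per group = 2·((z_{α/2} + z_β)·σ/δ)².
z_{α/2} = 2.576; z_β = 0.842 (power 80%).
n = 2 × (3.418 × 0.189 / 0.115)² = 2 × 31.56 = 63.12
Round up: n = 64 per group.

64 per group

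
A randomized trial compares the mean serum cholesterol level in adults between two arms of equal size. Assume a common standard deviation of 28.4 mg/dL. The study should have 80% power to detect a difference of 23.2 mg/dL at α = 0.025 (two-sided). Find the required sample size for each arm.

29 per group

For two equal groups, n per group = 2·((z_{α/2} + z_β)·σ/δ)².
z_{α/2} = 2.241; z_β = 0.842 (power 80%).
n = 2 × (3.083 × 28.4 / 23.2)² = 2 × 14.24 = 28.48
Round up: n = 29 per group.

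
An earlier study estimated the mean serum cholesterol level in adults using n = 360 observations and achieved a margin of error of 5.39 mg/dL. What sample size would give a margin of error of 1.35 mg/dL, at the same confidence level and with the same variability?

n = 5739

Margin of error scales as 1/√n, so n₂ = n₁·(E₁/E₂)².
n₂ = 360 × (5.39/1.35)² = 360 × 15.94 = 5738.40
Round up: n₂ = 5739.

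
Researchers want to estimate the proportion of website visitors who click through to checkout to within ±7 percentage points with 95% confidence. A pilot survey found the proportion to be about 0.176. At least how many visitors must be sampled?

114

For a proportion with margin E = 0.07 at 95% confidence, z = 1.960.
n = p̂(1−p̂)(z/E)² = 0.176 × 0.824 × (1.960/0.07)² = 113.70
Round up: n = 114.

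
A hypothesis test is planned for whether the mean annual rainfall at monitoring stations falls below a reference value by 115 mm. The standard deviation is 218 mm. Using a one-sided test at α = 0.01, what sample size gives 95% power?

For a one-sample z-test, n = ((z_α + z_β)·σ/δ)².
z_α = 2.326 (one-sided α = 0.01); z_β = 1.645 (power 95% → β = 0.05).
n = (3.971 × 218 / 115)² = 56.67
Round up: n = 57.

57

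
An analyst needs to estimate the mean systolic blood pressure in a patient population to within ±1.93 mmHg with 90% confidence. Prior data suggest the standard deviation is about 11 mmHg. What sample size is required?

For a mean, the margin of error is E = z·σ/√n, so n = (zσ/E)².
At 90% confidence, z = 1.645.
n = (1.645 × 11 / 1.93)² = 87.90
Round up: n = 88.

n = 88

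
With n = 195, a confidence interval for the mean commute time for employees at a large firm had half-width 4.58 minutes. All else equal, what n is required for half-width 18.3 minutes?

13

Margin of error scales as 1/√n, so n₂ = n₁·(E₁/E₂)².
n₂ = 195 × (4.58/18.3)² = 195 × 0.06264 = 12.21
Round up: n₂ = 13.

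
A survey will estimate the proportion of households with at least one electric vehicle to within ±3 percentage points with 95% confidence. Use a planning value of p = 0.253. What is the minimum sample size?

For a proportion with margin E = 0.03 at 95% confidence, z = 1.960.
n = p̂(1−p̂)(z/E)² = 0.253 × 0.747 × (1.960/0.03)² = 806.70
Round up: n = 807.

n = 807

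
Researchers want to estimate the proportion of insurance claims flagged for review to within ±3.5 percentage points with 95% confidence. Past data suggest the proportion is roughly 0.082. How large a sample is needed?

For a proportion with margin E = 0.035 at 95% confidence, z = 1.960.
n = p̂(1−p̂)(z/E)² = 0.082 × 0.918 × (1.960/0.035)² = 236.07
Round up: n = 237.

237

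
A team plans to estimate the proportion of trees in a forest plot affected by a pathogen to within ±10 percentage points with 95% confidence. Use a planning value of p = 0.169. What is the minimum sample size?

For a proportion with margin E = 0.1 at 95% confidence, z = 1.960.
n = p̂(1−p̂)(z/E)² = 0.169 × 0.831 × (1.960/0.1)² = 53.95
Round up: n = 54.

54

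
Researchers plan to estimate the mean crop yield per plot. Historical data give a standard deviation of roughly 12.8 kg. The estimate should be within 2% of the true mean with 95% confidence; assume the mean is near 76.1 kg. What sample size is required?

272

For a mean, the margin of error is E = z·σ/√n, so n = (zσ/E)².
At 95% confidence, z = 1.960.
E = 2% of 76.1 = 1.522 kg.
n = (1.960 × 12.8 / 1.522)² = 271.71
Round up: n = 272.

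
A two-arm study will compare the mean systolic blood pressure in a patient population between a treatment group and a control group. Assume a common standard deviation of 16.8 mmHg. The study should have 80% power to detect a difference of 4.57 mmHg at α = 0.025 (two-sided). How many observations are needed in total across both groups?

For two equal groups, n per group = 2·((z_{α/2} + z_β)·σ/δ)².
z_{α/2} = 2.241; z_β = 0.842 (power 80%).
n = 2 × (3.083 × 16.8 / 4.57)² = 2 × 128.45 = 256.90
Round up: n = 257 per group.
Total across both groups: 2 × 257 = 514.

514 total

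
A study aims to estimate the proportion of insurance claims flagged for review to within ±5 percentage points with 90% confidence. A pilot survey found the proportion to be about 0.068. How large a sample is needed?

n = 69

For a proportion with margin E = 0.05 at 90% confidence, z = 1.645.
n = p̂(1−p̂)(z/E)² = 0.068 × 0.932 × (1.645/0.05)² = 68.60
Round up: n = 69.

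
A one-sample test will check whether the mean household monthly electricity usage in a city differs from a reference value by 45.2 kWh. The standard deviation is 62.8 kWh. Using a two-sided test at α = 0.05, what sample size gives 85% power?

For a one-sample z-test, n = ((z_{α/2} + z_β)·σ/δ)².
z_{α/2} = 1.960 (two-sided α = 0.05); z_β = 1.036 (power 85% → β = 0.15).
n = (2.996 × 62.8 / 45.2)² = 17.33
Round up: n = 18.

18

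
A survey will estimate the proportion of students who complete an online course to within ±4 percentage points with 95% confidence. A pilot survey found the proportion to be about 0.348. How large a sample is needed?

n = 545

For a proportion with margin E = 0.04 at 95% confidence, z = 1.960.
n = p̂(1−p̂)(z/E)² = 0.348 × 0.652 × (1.960/0.04)² = 544.78
Round up: n = 545.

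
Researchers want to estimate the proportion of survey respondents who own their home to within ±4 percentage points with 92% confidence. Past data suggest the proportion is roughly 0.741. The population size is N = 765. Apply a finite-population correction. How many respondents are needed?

249

For a proportion with margin E = 0.04 at 92% confidence, z = 1.751.
n = p̂(1−p̂)(z/E)² = 0.741 × 0.259 × (1.751/0.04)² = 367.76 — call this n₀.
Finite-population correction with N = 765: n = n₀ / (1 + (n₀−1)/N) = 367.76 / 1.479 = 248.65
Round up: n = 249.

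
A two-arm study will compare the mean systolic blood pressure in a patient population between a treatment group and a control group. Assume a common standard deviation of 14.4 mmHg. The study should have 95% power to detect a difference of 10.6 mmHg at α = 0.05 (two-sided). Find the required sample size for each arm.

For two equal groups, n per group = 2·((z_{α/2} + z_β)·σ/δ)².
z_{α/2} = 1.960; z_β = 1.645 (power 95%).
n = 2 × (3.605 × 14.4 / 10.6)² = 2 × 23.98 = 47.96
Round up: n = 48 per group.

48 per group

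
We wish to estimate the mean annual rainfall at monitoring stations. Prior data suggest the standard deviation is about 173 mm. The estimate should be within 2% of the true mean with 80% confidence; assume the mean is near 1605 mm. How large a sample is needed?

48

For a mean, the margin of error is E = z·σ/√n, so n = (zσ/E)².
At 80% confidence, z = 1.282.
E = 2% of 1605 = 32.1 mm.
n = (1.282 × 173 / 32.1)² = 47.74
Round up: n = 48.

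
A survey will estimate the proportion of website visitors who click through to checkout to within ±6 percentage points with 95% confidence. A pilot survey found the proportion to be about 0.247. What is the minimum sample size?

199

For a proportion with margin E = 0.06 at 95% confidence, z = 1.960.
n = p̂(1−p̂)(z/E)² = 0.247 × 0.753 × (1.960/0.06)² = 198.47
Round up: n = 199.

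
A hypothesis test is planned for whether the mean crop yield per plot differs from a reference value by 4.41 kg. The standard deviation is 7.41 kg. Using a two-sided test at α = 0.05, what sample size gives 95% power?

For a one-sample z-test, n = ((z_{α/2} + z_β)·σ/δ)².
z_{α/2} = 1.960 (two-sided α = 0.05); z_β = 1.645 (power 95% → β = 0.05).
n = (3.605 × 7.41 / 4.41)² = 36.69
Round up: n = 37.

37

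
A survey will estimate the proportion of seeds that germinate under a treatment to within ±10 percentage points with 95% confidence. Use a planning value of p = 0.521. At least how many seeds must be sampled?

For a proportion with margin E = 0.1 at 95% confidence, z = 1.960.
n = p̂(1−p̂)(z/E)² = 0.521 × 0.479 × (1.960/0.1)² = 95.87
Round up: n = 96.

n = 96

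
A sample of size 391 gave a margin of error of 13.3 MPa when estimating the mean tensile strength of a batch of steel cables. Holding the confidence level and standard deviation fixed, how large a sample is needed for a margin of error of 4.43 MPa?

Margin of error scales as 1/√n, so n₂ = n₁·(E₁/E₂)².
n₂ = 391 × (13.3/4.43)² = 391 × 9.014 = 3524.47
Round up: n₂ = 3525.

3525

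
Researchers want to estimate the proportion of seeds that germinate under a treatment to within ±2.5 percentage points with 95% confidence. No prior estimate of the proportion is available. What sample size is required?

1537

For a proportion with margin E = 0.025 at 95% confidence, z = 1.960.
With no prior estimate, use p = 0.5, which maximizes p(1−p) at 0.25.
n = 0.25 × (z/E)² = 0.25 × (1.960/0.025)² = 1536.64
Round up: n = 1537.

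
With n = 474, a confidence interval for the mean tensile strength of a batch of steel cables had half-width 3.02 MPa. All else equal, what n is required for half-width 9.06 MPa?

Margin of error scales as 1/√n, so n₂ = n₁·(E₁/E₂)².
n₂ = 474 × (3.02/9.06)² = 474 × 0.1111 = 52.66
Round up: n₂ = 53.

53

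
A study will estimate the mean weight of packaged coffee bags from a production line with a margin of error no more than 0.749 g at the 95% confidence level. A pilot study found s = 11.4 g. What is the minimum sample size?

890

For a mean, the margin of error is E = z·σ/√n, so n = (zσ/E)².
At 95% confidence, z = 1.960.
n = (1.960 × 11.4 / 0.749)² = 889.93
Round up: n = 890.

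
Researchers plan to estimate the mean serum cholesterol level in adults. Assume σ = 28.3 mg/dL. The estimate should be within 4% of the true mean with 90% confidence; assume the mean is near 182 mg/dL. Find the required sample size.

41

For a mean, the margin of error is E = z·σ/√n, so n = (zσ/E)².
At 90% confidence, z = 1.645.
E = 4% of 182 = 7.28 mg/dL.
n = (1.645 × 28.3 / 7.28)² = 40.89
Round up: n = 41.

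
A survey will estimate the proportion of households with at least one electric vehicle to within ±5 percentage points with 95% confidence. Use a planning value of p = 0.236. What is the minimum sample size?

For a proportion with margin E = 0.05 at 95% confidence, z = 1.960.
n = p̂(1−p̂)(z/E)² = 0.236 × 0.764 × (1.960/0.05)² = 277.06
Round up: n = 278.

n = 278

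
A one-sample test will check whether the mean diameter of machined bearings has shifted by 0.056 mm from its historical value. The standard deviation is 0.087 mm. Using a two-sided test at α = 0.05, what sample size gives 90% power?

n = 26

For a one-sample z-test, n = ((z_{α/2} + z_β)·σ/δ)².
z_{α/2} = 1.960 (two-sided α = 0.05); z_β = 1.282 (power 90% → β = 0.1).
n = (3.242 × 0.087 / 0.056)² = 25.37
Round up: n = 26.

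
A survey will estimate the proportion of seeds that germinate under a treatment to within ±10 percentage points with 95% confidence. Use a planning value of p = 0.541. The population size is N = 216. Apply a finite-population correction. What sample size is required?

67

For a proportion with margin E = 0.1 at 95% confidence, z = 1.960.
n = p̂(1−p̂)(z/E)² = 0.541 × 0.459 × (1.960/0.1)² = 95.39 — call this n₀.
Finite-population correction with N = 216: n = n₀ / (1 + (n₀−1)/N) = 95.39 / 1.437 = 66.38
Round up: n = 67.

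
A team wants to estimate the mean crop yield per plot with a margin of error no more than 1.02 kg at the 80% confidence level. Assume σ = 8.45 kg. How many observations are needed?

For a mean, the margin of error is E = z·σ/√n, so n = (zσ/E)².
At 80% confidence, z = 1.282.
n = (1.282 × 8.45 / 1.02)² = 112.79
Round up: n = 113.

113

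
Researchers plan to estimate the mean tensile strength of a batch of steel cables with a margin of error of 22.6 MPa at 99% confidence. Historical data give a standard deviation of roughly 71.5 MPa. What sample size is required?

For a mean, the margin of error is E = z·σ/√n, so n = (zσ/E)².
At 99% confidence, z = 2.576.
n = (2.576 × 71.5 / 22.6)² = 66.42
Round up: n = 67.

67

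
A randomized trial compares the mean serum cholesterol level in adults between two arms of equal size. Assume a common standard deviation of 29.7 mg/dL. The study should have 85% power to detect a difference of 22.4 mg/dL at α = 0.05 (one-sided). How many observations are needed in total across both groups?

For two equal groups, n per group = 2·((z_α + z_β)·σ/δ)².
z_α = 1.645; z_β = 1.036 (power 85%).
n = 2 × (2.681 × 29.7 / 22.4)² = 2 × 12.64 = 25.28
Round up: n = 26 per group.
Total across both groups: 2 × 26 = 52.

52 total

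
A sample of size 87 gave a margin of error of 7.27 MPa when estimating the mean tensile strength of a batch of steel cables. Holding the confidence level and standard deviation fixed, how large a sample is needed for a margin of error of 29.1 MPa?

Margin of error scales as 1/√n, so n₂ = n₁·(E₁/E₂)².
n₂ = 87 × (7.27/29.1)² = 87 × 0.06241 = 5.43
Round up: n₂ = 6.

6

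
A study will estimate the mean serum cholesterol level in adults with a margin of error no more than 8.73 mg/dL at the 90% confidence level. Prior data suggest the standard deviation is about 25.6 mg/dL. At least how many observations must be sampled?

For a mean, the margin of error is E = z·σ/√n, so n = (zσ/E)².
At 90% confidence, z = 1.645.
n = (1.645 × 25.6 / 8.73)² = 23.27
Round up: n = 24.

24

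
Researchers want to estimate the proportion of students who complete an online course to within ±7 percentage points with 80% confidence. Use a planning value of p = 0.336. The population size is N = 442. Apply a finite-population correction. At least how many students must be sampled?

For a proportion with margin E = 0.07 at 80% confidence, z = 1.282.
n = p̂(1−p̂)(z/E)² = 0.336 × 0.664 × (1.282/0.07)² = 74.83 — call this n₀.
Finite-population correction with N = 442: n = n₀ / (1 + (n₀−1)/N) = 74.83 / 1.167 = 64.12
Round up: n = 65.

65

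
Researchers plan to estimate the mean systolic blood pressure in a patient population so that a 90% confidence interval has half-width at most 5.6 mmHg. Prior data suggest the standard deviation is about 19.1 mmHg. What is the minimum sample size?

For a mean, the margin of error is E = z·σ/√n, so n = (zσ/E)².
At 90% confidence, z = 1.645.
n = (1.645 × 19.1 / 5.6)² = 31.48
Round up: n = 32.

n = 32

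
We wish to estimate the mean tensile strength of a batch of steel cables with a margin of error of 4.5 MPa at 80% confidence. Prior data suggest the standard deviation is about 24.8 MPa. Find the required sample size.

50

For a mean, the margin of error is E = z·σ/√n, so n = (zσ/E)².
At 80% confidence, z = 1.282.
n = (1.282 × 24.8 / 4.5)² = 49.92
Round up: n = 50.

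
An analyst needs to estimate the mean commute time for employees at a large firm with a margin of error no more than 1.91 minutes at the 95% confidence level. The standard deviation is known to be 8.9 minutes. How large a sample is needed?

For a mean, the margin of error is E = z·σ/√n, so n = (zσ/E)².
At 95% confidence, z = 1.960.
n = (1.960 × 8.9 / 1.91)² = 83.41
Round up: n = 84.

84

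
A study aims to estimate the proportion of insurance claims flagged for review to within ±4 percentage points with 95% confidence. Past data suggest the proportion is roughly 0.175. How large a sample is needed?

For a proportion with margin E = 0.04 at 95% confidence, z = 1.960.
n = p̂(1−p̂)(z/E)² = 0.175 × 0.825 × (1.960/0.04)² = 346.64
Round up: n = 347.

347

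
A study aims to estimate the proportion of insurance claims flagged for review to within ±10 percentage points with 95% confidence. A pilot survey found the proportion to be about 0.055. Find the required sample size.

n = 20

For a proportion with margin E = 0.1 at 95% confidence, z = 1.960.
n = p̂(1−p̂)(z/E)² = 0.055 × 0.945 × (1.960/0.1)² = 19.97
Round up: n = 20.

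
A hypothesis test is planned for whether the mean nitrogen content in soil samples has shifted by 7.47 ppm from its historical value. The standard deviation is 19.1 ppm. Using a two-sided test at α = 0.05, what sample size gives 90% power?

n = 69

For a one-sample z-test, n = ((z_{α/2} + z_β)·σ/δ)².
z_{α/2} = 1.960 (two-sided α = 0.05); z_β = 1.282 (power 90% → β = 0.1).
n = (3.242 × 19.1 / 7.47)² = 68.72
Round up: n = 69.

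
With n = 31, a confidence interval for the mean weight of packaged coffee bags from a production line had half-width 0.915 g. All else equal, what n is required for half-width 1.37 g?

14

Margin of error scales as 1/√n, so n₂ = n₁·(E₁/E₂)².
n₂ = 31 × (0.915/1.37)² = 31 × 0.4461 = 13.83
Round up: n₂ = 14.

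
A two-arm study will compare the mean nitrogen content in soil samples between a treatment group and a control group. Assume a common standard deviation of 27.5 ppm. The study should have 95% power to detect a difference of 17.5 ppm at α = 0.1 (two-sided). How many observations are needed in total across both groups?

For two equal groups, n per group = 2·((z_{α/2} + z_β)·σ/δ)².
z_{α/2} = 1.645; z_β = 1.645 (power 95%).
n = 2 × (3.290 × 27.5 / 17.5)² = 2 × 26.73 = 53.46
Round up: n = 54 per group.
Total across both groups: 2 × 54 = 108.

108 total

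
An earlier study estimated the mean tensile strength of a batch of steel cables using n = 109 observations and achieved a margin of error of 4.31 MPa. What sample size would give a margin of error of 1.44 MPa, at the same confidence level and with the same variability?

Margin of error scales as 1/√n, so n₂ = n₁·(E₁/E₂)².
n₂ = 109 × (4.31/1.44)² = 109 × 8.958 = 976.42
Round up: n₂ = 977.

n = 977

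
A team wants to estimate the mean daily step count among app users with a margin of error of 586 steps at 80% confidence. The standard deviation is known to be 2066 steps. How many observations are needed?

For a mean, the margin of error is E = z·σ/√n, so n = (zσ/E)².
At 80% confidence, z = 1.282.
n = (1.282 × 2066 / 586)² = 20.43
Round up: n = 21.

21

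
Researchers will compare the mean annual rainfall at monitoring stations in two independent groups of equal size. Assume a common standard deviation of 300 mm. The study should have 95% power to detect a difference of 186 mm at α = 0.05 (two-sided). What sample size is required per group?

68 per group

For two equal groups, n per group = 2·((z_{α/2} + z_β)·σ/δ)².
z_{α/2} = 1.960; z_β = 1.645 (power 95%).
n = 2 × (3.605 × 300 / 186)² = 2 × 33.81 = 67.62
Round up: n = 68 per group.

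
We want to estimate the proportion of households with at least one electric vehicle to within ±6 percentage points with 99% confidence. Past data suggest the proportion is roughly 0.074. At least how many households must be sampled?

127

For a proportion with margin E = 0.06 at 99% confidence, z = 2.576.
n = p̂(1−p̂)(z/E)² = 0.074 × 0.926 × (2.576/0.06)² = 126.31
Round up: n = 127.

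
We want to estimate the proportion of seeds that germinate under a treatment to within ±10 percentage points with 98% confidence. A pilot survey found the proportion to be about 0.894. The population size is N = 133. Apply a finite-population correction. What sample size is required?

38

For a proportion with margin E = 0.1 at 98% confidence, z = 2.326.
n = p̂(1−p̂)(z/E)² = 0.894 × 0.106 × (2.326/0.1)² = 51.27 — call this n₀.
Finite-population correction with N = 133: n = n₀ / (1 + (n₀−1)/N) = 51.27 / 1.378 = 37.21
Round up: n = 38.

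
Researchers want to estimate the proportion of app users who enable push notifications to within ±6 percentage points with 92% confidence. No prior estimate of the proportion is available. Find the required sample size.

For a proportion with margin E = 0.06 at 92% confidence, z = 1.751.
With no prior estimate, use p = 0.5, which maximizes p(1−p) at 0.25.
n = 0.25 × (z/E)² = 0.25 × (1.751/0.06)² = 212.92
Round up: n = 213.

213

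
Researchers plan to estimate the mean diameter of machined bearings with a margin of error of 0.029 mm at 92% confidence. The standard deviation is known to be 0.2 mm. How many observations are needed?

For a mean, the margin of error is E = z·σ/√n, so n = (zσ/E)².
At 92% confidence, z = 1.751.
n = (1.751 × 0.2 / 0.029)² = 145.83
Round up: n = 146.

n = 146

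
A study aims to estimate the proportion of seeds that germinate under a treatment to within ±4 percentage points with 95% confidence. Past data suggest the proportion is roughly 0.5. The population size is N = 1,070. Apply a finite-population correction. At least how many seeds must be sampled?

n = 385

For a proportion with margin E = 0.04 at 95% confidence, z = 1.960.
n = p̂(1−p̂)(z/E)² = 0.5 × 0.5 × (1.960/0.04)² = 600.25 — call this n₀.
Finite-population correction with N = 1,070: n = n₀ / (1 + (n₀−1)/N) = 600.25 / 1.56 = 384.78
Round up: n = 385.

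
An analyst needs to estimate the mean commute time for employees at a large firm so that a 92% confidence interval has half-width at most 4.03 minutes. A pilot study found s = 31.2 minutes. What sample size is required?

184

For a mean, the margin of error is E = z·σ/√n, so n = (zσ/E)².
At 92% confidence, z = 1.751.
n = (1.751 × 31.2 / 4.03)² = 183.77
Round up: n = 184.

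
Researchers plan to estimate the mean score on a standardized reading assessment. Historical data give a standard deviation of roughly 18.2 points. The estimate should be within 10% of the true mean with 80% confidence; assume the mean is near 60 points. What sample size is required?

For a mean, the margin of error is E = z·σ/√n, so n = (zσ/E)².
At 80% confidence, z = 1.282.
E = 10% of 60 = 6 points.
n = (1.282 × 18.2 / 6)² = 15.12
Round up: n = 16.

16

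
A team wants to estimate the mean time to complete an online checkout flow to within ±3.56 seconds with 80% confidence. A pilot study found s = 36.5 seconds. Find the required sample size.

n = 173

For a mean, the margin of error is E = z·σ/√n, so n = (zσ/E)².
At 80% confidence, z = 1.282.
n = (1.282 × 36.5 / 3.56)² = 172.77
Round up: n = 173.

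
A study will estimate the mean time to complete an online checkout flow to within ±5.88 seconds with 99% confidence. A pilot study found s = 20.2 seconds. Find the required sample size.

79

For a mean, the margin of error is E = z·σ/√n, so n = (zσ/E)².
At 99% confidence, z = 2.576.
n = (2.576 × 20.2 / 5.88)² = 78.31
Round up: n = 79.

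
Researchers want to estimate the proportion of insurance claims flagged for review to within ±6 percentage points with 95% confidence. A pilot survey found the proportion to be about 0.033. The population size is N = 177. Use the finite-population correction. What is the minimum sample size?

For a proportion with margin E = 0.06 at 95% confidence, z = 1.960.
n = p̂(1−p̂)(z/E)² = 0.033 × 0.967 × (1.960/0.06)² = 34.05 — call this n₀.
Finite-population correction with N = 177: n = n₀ / (1 + (n₀−1)/N) = 34.05 / 1.187 = 28.69
Round up: n = 29.

29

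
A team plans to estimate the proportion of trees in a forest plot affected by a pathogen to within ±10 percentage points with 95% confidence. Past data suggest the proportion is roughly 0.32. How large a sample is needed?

For a proportion with margin E = 0.1 at 95% confidence, z = 1.960.
n = p̂(1−p̂)(z/E)² = 0.32 × 0.68 × (1.960/0.1)² = 83.59
Round up: n = 84.

n = 84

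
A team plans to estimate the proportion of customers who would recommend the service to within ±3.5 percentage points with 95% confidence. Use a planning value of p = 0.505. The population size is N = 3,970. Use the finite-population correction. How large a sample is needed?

n = 655

For a proportion with margin E = 0.035 at 95% confidence, z = 1.960.
n = p̂(1−p̂)(z/E)² = 0.505 × 0.495 × (1.960/0.035)² = 783.92 — call this n₀.
Finite-population correction with N = 3,970: n = n₀ / (1 + (n₀−1)/N) = 783.92 / 1.197 = 654.90
Round up: n = 655.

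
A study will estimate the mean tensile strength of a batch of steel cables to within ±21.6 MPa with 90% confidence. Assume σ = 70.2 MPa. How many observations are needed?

For a mean, the margin of error is E = z·σ/√n, so n = (zσ/E)².
At 90% confidence, z = 1.645.
n = (1.645 × 70.2 / 21.6)² = 28.58
Round up: n = 29.

29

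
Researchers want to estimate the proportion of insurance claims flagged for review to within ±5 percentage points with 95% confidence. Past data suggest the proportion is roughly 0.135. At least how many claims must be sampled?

180

For a proportion with margin E = 0.05 at 95% confidence, z = 1.960.
n = p̂(1−p̂)(z/E)² = 0.135 × 0.865 × (1.960/0.05)² = 179.44
Round up: n = 180.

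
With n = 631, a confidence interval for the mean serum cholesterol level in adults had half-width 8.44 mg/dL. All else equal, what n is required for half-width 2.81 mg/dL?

n = 5693

Margin of error scales as 1/√n, so n₂ = n₁·(E₁/E₂)².
n₂ = 631 × (8.44/2.81)² = 631 × 9.021 = 5692.25
Round up: n₂ = 5693.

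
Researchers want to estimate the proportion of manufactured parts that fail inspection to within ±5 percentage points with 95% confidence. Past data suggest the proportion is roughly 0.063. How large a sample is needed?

91

For a proportion with margin E = 0.05 at 95% confidence, z = 1.960.
n = p̂(1−p̂)(z/E)² = 0.063 × 0.937 × (1.960/0.05)² = 90.71
Round up: n = 91.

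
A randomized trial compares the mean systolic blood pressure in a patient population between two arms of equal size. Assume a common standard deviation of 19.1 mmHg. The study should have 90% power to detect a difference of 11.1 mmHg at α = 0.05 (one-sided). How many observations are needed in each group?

51 per group

For two equal groups, n per group = 2·((z_α + z_β)·σ/δ)².
z_α = 1.645; z_β = 1.282 (power 90%).
n = 2 × (2.927 × 19.1 / 11.1)² = 2 × 25.37 = 50.74
Round up: n = 51 per group.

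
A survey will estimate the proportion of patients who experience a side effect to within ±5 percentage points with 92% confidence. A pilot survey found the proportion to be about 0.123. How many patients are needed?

n = 133

For a proportion with margin E = 0.05 at 92% confidence, z = 1.751.
n = p̂(1−p̂)(z/E)² = 0.123 × 0.877 × (1.751/0.05)² = 132.29
Round up: n = 133.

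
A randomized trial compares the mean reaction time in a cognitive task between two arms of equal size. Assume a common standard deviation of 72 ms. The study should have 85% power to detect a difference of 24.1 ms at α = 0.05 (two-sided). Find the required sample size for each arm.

161 per group

For two equal groups, n per group = 2·((z_{α/2} + z_β)·σ/δ)².
z_{α/2} = 1.960; z_β = 1.036 (power 85%).
n = 2 × (2.996 × 72 / 24.1)² = 2 × 80.12 = 160.24
Round up: n = 161 per group.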